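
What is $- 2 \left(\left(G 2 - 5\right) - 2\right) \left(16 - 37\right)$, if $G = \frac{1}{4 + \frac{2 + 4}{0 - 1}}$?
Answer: $-336$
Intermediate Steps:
$G = - \frac{1}{2}$ ($G = \frac{1}{4 + \frac{6}{-1}} = \frac{1}{4 + 6 \left(-1\right)} = \frac{1}{4 - 6} = \frac{1}{-2} = - \frac{1}{2} \approx -0.5$)
$- 2 \left(\left(G 2 - 5\right) - 2\right) \left(16 - 37\right) = - 2 \left(\left(\left(- \frac{1}{2}\right) 2 - 5\right) - 2\right) \left(16 - 37\right) = - 2 \left(\left(-1 - 5\right) - 2\right) \left(-21\right) = - 2 \left(-6 - 2\right) \left(-21\right) = \left(-2\right) \left(-8\right) \left(-21\right) = 16 \left(-21\right) = -336$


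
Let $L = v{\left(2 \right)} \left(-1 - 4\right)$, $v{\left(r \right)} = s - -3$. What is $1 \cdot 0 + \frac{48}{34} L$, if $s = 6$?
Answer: $- \frac{1080}{17} \approx -63.529$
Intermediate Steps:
$v{\left(r \right)} = 9$ ($v{\left(r \right)} = 6 - -3 = 6 + 3 = 9$)
$L = -45$ ($L = 9 \left(-1 - 4\right) = 9 \left(-5\right) = -45$)
$1 \cdot 0 + \frac{48}{34} L = 1 \cdot 0 + \frac{48}{34} \left(-45\right) = 0 + 48 \cdot \frac{1}{34} \left(-45\right) = 0 + \frac{24}{17} \left(-45\right) = 0 - \frac{1080}{17} = - \frac{1080}{17}$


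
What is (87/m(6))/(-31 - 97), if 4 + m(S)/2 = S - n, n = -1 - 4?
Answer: -87/1792 ≈ -0.048549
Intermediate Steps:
n = -5
m(S) = 2 + 2*S (m(S) = -8 + 2*(S - 1*(-5)) = -8 + 2*(S + 5) = -8 + 2*(5 + S) = -8 + (10 + 2*S) = 2 + 2*S)
(87/m(6))/(-31 - 97) = (87/(2 + 2*6))/(-31 - 97) = (87/(2 + 12))/(-128) = (87/14)*(-1/128) = -87/1792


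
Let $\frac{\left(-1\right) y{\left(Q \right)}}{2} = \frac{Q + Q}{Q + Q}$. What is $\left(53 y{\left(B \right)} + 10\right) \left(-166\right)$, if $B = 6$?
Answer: $15936$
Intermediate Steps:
$y{\left(Q \right)} = -2$ ($y{\left(Q \right)} = - 2 \frac{Q + Q}{Q + Q} = - 2 \frac{2 Q}{2 Q} = - 2 \cdot 2 Q \frac{1}{2 Q} = \left(-2\right) 1 = -2$)
$\left(53 y{\left(B \right)} + 10\right) \left(-166\right) = \left(53 \left(-2\right) + 10\right) \left(-166\right) = \left(-106 + 10\right) \left(-166\right) = \left(-96\right) \left(-166\right) = 15936$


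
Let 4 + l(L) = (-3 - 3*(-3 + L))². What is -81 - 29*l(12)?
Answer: -26065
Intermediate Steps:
l(L) = -4 + (6 - 3*L)² (l(L) = -4 + (-3 - 3*(-3 + L))² = -4 + (-3 + (9 - 3*L))² = -4 + (6 - 3*L)²)
-81 - 29*l(12) = -81 - 29*(-4 + 9*(-2 + 12)²) = -81 - 29*(-4 + 9*10²) = -81 - 29*(-4 + 9*100) = -81 - 29*(-4 + 900) = -81 - 29*896 = -81 - 25984 = -26065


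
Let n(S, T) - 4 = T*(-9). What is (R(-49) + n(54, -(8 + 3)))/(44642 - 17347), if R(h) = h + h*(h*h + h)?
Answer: -115194/27295 ≈ -4.2203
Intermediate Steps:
R(h) = h + h*(h + h**2) (R(h) = h + h*(h**2 + h) = h + h*(h + h**2))
n(S, T) = 4 - 9*T (n(S, T) = 4 + T*(-9) = 4 - 9*T)
(R(-49) + n(54, -(8 + 3)))/(44642 - 17347) = (-49*(1 - 49 + (-49)**2) + (4 - (-9)*(8 + 3)))/(44642 - 17347) = (-49*(1 - 49 + 2401) + (4 - (-9)*11))/27295 = (-49*2353 + (4 - 9*(-11)))*(1/27295) = (-115297 + (4 + 99))*(1/27295) = (-115297 + 103)*(1/27295) = -115194*1/27295 = -115194/27295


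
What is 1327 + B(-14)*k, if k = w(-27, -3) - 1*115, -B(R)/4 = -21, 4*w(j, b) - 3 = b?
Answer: -8333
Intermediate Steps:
w(j, b) = ¾ + b/4
B(R) = 84 (B(R) = -4*(-21) = 84)
k = -115 (k = (¾ + (¼)*(-3)) - 1*115 = (¾ - ¾) - 115 = 0 - 115 = -115)
1327 + B(-14)*k = 1327 + 84*(-115) = 1327 - 9660 = -8333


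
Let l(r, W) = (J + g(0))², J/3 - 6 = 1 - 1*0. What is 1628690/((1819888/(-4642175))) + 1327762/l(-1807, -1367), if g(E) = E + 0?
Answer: -237988317585721/57326472 ≈ -4.1515e+6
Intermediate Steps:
J = 21 (J = 18 + 3*(1 - 1*0) = 18 + 3*(1 + 0) = 18 + 3*1 = 18 + 3 = 21)
g(E) = E
l(r, W) = 441 (l(r, W) = (21 + 0)² = 21² = 441)
1628690/((1819888/(-4642175))) + 1327762/l(-1807, -1367) = 1628690/((1819888/(-4642175))) + 1327762/441 = 1628690/((1819888*(-1/4642175))) + 1327762*(1/441) = 1628690/(-1819888/4642175) + 1327762/441 = 1628690*(-4642175/1819888) + 1327762/441 = -540047428625/129992 + 1327762/441 = -237988317585721/57326472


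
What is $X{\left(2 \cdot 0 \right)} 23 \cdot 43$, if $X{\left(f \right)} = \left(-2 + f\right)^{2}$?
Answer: $3956$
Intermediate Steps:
$X{\left(2 \cdot 0 \right)} 23 \cdot 43 = \left(-2 + 2 \cdot 0\right)^{2} \cdot 23 \cdot 43 = \left(-2 + 0\right)^{2} \cdot 989 = \left(-2\right)^{2} \cdot 989 = 4 \cdot 989 = 3956$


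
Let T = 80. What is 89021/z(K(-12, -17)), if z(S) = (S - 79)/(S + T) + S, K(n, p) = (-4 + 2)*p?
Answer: 3382798/1277 ≈ 2649.0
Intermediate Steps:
K(n, p) = -2*p
z(S) = S + (-79 + S)/(80 + S) (z(S) = (S - 79)/(S + 80) + S = (-79 + S)/(80 + S) + S = S + (-79 + S)/(80 + S))
89021/z(K(-12, -17)) = 89021/(((-79 + (-2*(-17))**2 + 81*(-2*(-17)))/(80 - 2*(-17)))) = 89021/(((-79 + 34**2 + 81*34)/(80 + 34))) = 89021/(((-79 + 1156 + 2754)/114)) = 89021/(((1/114)*3831)) = 89021/(1277/38) = 89021*(38/1277) = 3382798/1277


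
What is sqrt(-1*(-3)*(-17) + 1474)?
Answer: sqrt(1423) ≈ 37.723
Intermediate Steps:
sqrt(-1*(-3)*(-17) + 1474) = sqrt(3*(-17) + 1474) = sqrt(-51 + 1474) = sqrt(1423)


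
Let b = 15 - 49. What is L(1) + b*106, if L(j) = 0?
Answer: -3604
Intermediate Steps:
b = -34
L(1) + b*106 = 0 - 34*106 = 0 - 3604 = -3604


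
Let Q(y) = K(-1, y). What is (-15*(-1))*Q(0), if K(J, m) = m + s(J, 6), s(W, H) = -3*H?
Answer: -270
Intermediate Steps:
K(J, m) = -18 + m (K(J, m) = m - 3*6 = m - 18 = -18 + m)
Q(y) = -18 + y
(-15*(-1))*Q(0) = (-15*(-1))*(-18 + 0) = 15*(-18) = -270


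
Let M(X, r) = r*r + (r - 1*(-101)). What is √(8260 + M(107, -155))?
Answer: √32231 ≈ 179.53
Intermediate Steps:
M(X, r) = 101 + r + r² (M(X, r) = r² + (r + 101) = r² + (101 + r) = 101 + r + r²)
√(8260 + M(107, -155)) = √(8260 + (101 - 155 + (-155)²)) = √(8260 + (101 - 155 + 24025)) = √(8260 + 23971) = √32231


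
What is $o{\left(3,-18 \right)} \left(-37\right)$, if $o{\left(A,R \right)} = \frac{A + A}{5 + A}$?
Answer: $- \frac{111}{4} \approx -27.75$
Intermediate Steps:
$o{\left(A,R \right)} = \frac{2 A}{5 + A}$
$o{\left(3,-18 \right)} \left(-37\right) = 2 \cdot 3 \frac{1}{5 + 3} \left(-37\right) = 2 \cdot 3 \cdot \frac{1}{8} \left(-37\right) = \frac{3}{4} \left(-37\right) = - \frac{111}{4}$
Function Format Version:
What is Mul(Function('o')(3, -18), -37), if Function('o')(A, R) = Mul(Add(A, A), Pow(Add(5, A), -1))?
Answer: Rational(-111, 4) ≈ -27.750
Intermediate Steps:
Function('o')(A, R) = Mul(2, A, Pow(Add(5, A), -1)) (Function('o')(A, R) = Mul(Mul(2, A), Pow(Add(5, A), -1)) = Mul(2, A, Pow(Add(5, A), -1)))
Mul(Function('o')(3, -18), -37) = Mul(Mul(2, 3, Pow(Add(5, 3), -1)), -37) = Mul(Mul(2, 3, Pow(8, -1)), -37) = Mul(Mul(2, 3, Rational(1, 8)), -37) = Mul(Rational(3, 4), -37) = Rational(-111, 4)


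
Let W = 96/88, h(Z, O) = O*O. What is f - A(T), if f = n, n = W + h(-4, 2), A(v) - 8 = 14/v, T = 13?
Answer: -570/143 ≈ -3.9860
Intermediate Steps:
h(Z, O) = O²
W = 12/11 (W = 96*(1/88) = 12/11 ≈ 1.0909)
A(v) = 8 + 14/v
n = 56/11 (n = 12/11 + 2² = 12/11 + 4 = 56/11 ≈ 5.0909)
f = 56/11 ≈ 5.0909
f - A(T) = 56/11 - (8 + 14/13) = 56/11 - 1*118/13 = 56/11 - 118/13 = -570/143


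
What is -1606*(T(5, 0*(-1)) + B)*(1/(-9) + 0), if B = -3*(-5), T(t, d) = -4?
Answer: 17666/9 ≈ 1962.9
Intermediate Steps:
B = 15
-1606*(T(5, 0*(-1)) + B)*(1/(-9) + 0) = -1606*(-4 + 15)*(1/(-9) + 0) = -17666*(-1/9 + 0) = -17666*(-1)/9 = -1606*(-11/9) = 17666/9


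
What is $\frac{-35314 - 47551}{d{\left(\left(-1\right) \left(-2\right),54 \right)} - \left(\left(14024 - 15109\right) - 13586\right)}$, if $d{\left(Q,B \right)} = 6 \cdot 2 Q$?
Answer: $- \frac{16573}{2939} \approx -5.639$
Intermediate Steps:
$d{\left(Q,B \right)} = 12 Q$
$\frac{-35314 - 47551}{d{\left(\left(-1\right) \left(-2\right),54 \right)} - \left(\left(14024 - 15109\right) - 13586\right)} = \frac{-35314 - 47551}{12 \left(\left(-1\right) \left(-2\right)\right) - \left(\left(14024 - 15109\right) - 13586\right)} = - \frac{82865}{12 \cdot 2 - \left(-1085 - 13586\right)} = - \frac{82865}{24 - -14671} = - \frac{82865}{24 + 14671} = - \frac{82865}{14695} = \left(-82865\right) \frac{1}{14695} = - \frac{16573}{2939}$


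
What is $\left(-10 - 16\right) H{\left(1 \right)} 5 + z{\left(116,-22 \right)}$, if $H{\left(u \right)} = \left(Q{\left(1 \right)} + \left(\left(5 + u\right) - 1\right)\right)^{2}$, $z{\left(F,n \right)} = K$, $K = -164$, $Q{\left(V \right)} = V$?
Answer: $-4844$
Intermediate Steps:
$z{\left(F,n \right)} = -164$
$H{\left(u \right)} = \left(5 + u\right)^{2}$ ($H{\left(u \right)} = \left(1 + \left(\left(5 + u\right) - 1\right)\right)^{2} = \left(1 + \left(4 + u\right)\right)^{2} = \left(5 + u\right)^{2}$)
$\left(-10 - 16\right) H{\left(1 \right)} 5 + z{\left(116,-22 \right)} = \left(-10 - 16\right) \left(5 + 1\right)^{2} \cdot 5 - 164 = - 26 \cdot 6^{2} \cdot 5 - 164 = \left(-26\right) 36 \cdot 5 - 164 = \left(-936\right) 5 - 164 = -4680 - 164 = -4844$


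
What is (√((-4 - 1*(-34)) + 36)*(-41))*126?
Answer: -5166*√66 ≈ -41969.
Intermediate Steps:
(√((-4 - 1*(-34)) + 36)*(-41))*126 = (√((-4 + 34) + 36)*(-41))*126 = (√(30 + 36)*(-41))*126 = (√66*(-41))*126 = -41*√66*126 = -5166*√66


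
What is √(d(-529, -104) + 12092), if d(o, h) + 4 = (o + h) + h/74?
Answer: 3*√1742219/37 ≈ 107.02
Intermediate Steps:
d(o, h) = -4 + o + 75*h/74 (d(o, h) = -4 + ((o + h) + h/74) = -4 + ((h + o) + h*(1/74)) = -4 + ((h + o) + h/74) = -4 + (o + 75*h/74) = -4 + o + 75*h/74)
√(d(-529, -104) + 12092) = √((-4 - 529 + (75/74)*(-104)) + 12092) = √((-4 - 529 - 3900/37) + 12092) = √(-23621/37 + 12092) = √(423783/37) = 3*√1742219/37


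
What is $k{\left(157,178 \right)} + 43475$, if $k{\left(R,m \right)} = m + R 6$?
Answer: $44595$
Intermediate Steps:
$k{\left(R,m \right)} = m + 6 R$
$k{\left(157,178 \right)} + 43475 = \left(178 + 6 \cdot 157\right) + 43475 = \left(178 + 942\right) + 43475 = 1120 + 43475 = 44595$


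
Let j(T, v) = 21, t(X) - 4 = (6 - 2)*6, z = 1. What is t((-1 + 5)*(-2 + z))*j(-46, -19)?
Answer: 588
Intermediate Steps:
t(X) = 28 (t(X) = 4 + (6 - 2)*6 = 4 + 4*6 = 4 + 24 = 28)
t((-1 + 5)*(-2 + z))*j(-46, -19) = 28*21 = 588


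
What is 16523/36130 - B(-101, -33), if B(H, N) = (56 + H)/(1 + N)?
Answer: -548557/578080 ≈ -0.94893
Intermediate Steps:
B(H, N) = (56 + H)/(1 + N)
16523/36130 - B(-101, -33) = 16523/36130 - (56 - 101)/(1 - 33) = 16523*(1/36130) - (-45)/(-32) = 16523/36130 - (-1)*(-45)/32 = 16523/36130 - 1*45/32 = 16523/36130 - 45/32 = -548557/578080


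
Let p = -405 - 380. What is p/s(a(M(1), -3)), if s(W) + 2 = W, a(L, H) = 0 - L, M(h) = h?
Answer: 785/3 ≈ 261.67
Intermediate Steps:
a(L, H) = -L
s(W) = -2 + W
p = -785
p/s(a(M(1), -3)) = -785/(-2 - 1*1) = -785/(-2 - 1) = -785/(-3) = -785*(-⅓) = 785/3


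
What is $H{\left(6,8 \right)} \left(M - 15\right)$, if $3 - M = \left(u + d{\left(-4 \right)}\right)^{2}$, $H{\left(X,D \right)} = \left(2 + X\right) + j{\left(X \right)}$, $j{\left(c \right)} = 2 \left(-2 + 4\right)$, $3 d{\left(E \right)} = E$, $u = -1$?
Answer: $- \frac{628}{3} \approx -209.33$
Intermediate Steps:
$d{\left(E \right)} = \frac{E}{3}$
$j{\left(c \right)} = 4$ ($j{\left(c \right)} = 2 \cdot 2 = 4$)
$H{\left(X,D \right)} = 6 + X$ ($H{\left(X,D \right)} = \left(2 + X\right) + 4 = 6 + X$)
$M = - \frac{22}{9}$ ($M = 3 - \left(-1 + \frac{1}{3} \left(-4\right)\right)^{2} = 3 - \left(-1 - \frac{4}{3}\right)^{2} = 3 - \left(- \frac{7}{3}\right)^{2} = 3 - \frac{49}{9} = - \frac{22}{9} \approx -2.4444$)
$H{\left(6,8 \right)} \left(M - 15\right) = \left(6 + 6\right) \left(- \frac{22}{9} - 15\right) = 12 \left(- \frac{157}{9}\right) = - \frac{628}{3}$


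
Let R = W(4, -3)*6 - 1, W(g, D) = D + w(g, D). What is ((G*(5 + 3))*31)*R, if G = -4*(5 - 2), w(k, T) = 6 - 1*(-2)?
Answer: -86304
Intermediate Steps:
w(k, T) = 8 (w(k, T) = 6 + 2 = 8)
G = -12 (G = -4*3 = -12)
W(g, D) = 8 + D (W(g, D) = D + 8 = 8 + D)
R = 29 (R = (8 - 3)*6 - 1 = 5*6 - 1 = 30 - 1 = 29)
((G*(5 + 3))*31)*R = (-12*(5 + 3)*31)*29 = (-12*8*31)*29 = -96*31*29 = -2976*29 = -86304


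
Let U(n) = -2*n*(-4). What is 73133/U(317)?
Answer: 73133/2536 ≈ 28.838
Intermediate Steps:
U(n) = 8*n
73133/U(317) = 73133/((8*317)) = 73133/2536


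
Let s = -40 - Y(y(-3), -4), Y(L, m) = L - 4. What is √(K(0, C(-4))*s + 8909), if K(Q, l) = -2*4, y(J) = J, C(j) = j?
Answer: √9173 ≈ 95.776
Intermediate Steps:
K(Q, l) = -8
Y(L, m) = -4 + L
s = -33 (s = -40 - (-4 - 3) = -40 - 1*(-7) = -40 + 7 = -33)
√(K(0, C(-4))*s + 8909) = √(-8*(-33) + 8909) = √(264 + 8909) = √9173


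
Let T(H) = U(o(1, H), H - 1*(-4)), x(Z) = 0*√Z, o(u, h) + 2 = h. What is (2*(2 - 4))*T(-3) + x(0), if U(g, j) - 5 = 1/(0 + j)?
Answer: -24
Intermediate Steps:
o(u, h) = -2 + h
U(g, j) = 5 + 1/j (U(g, j) = 5 + 1/(0 + j) = 5 + 1/j)
x(Z) = 0
T(H) = 5 + 1/(4 + H) (T(H) = 5 + 1/(H - 1*(-4)) = 5 + 1/(H + 4) = 5 + 1/(4 + H))
(2*(2 - 4))*T(-3) + x(0) = (2*(2 - 4))*((21 + 5*(-3))/(4 - 3)) + 0 = (2*(-2))*((21 - 15)/1) + 0 = -4*6 + 0 = -24 + 0 = -24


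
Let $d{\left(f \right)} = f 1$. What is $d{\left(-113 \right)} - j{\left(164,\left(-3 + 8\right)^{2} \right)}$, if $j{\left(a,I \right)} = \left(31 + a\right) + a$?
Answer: $-472$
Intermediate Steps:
$d{\left(f \right)} = f$
$j{\left(a,I \right)} = 31 + 2 a$
$d{\left(-113 \right)} - j{\left(164,\left(-3 + 8\right)^{2} \right)} = -113 - \left(31 + 2 \cdot 164\right) = -113 - \left(31 + 328\right) = -113 - 359 = -472$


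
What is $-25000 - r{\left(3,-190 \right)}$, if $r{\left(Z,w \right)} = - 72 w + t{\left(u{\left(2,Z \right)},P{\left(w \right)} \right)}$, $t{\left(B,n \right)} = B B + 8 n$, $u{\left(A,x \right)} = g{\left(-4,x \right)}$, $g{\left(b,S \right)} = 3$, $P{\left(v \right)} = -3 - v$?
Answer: $-40185$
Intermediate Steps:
$u{\left(A,x \right)} = 3$
$t{\left(B,n \right)} = B^{2} + 8 n$
$r{\left(Z,w \right)} = -15 - 80 w$ ($r{\left(Z,w \right)} = - 72 w + \left(3^{2} + 8 \left(-3 - w\right)\right) = - 72 w + \left(9 - \left(24 + 8 w\right)\right) = - 72 w - \left(15 + 8 w\right) = -15 - 80 w$)
$-25000 - r{\left(3,-190 \right)} = -25000 - \left(-15 - -15200\right) = -25000 - \left(-15 + 15200\right) = -25000 - 15185 = -40185$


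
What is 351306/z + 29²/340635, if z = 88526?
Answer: 59870784838/15077527005 ≈ 3.9709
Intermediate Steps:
351306/z + 29²/340635 = 351306/88526 + 29²/340635 = 351306*(1/88526) + 841*(1/340635) = 175653/44263 + 841/340635 = 59870784838/15077527005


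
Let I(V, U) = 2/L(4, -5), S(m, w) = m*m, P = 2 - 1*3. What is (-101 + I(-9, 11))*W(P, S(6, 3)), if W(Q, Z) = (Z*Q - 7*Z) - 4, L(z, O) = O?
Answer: 148044/5 ≈ 29609.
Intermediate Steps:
P = -1 (P = 2 - 3 = -1)
S(m, w) = m²
W(Q, Z) = -4 - 7*Z + Q*Z (W(Q, Z) = (Q*Z - 7*Z) - 4 = (-7*Z + Q*Z) - 4 = -4 - 7*Z + Q*Z)
I(V, U) = -⅖ (I(V, U) = 2/(-5) = 2*(-⅕) = -⅖)
(-101 + I(-9, 11))*W(P, S(6, 3)) = (-101 - ⅖)*(-4 - 7*6² - 1*6²) = -507*(-4 - 7*36 - 1*36)/5 = -507*(-4 - 252 - 36)/5 = -507/5*(-292) = 148044/5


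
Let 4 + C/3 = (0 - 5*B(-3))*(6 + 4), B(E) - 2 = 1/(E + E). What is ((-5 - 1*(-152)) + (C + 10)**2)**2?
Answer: 5909919376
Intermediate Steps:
B(E) = 2 + 1/(2*E) (B(E) = 2 + 1/(E + E) = 2 + 1/(2*E))
C = -287 (C = -12 + 3*((0 - 5*(2 + (1/2)/(-3)))*(6 + 4)) = -12 + 3*((0 - 5*(2 + (1/2)*(-1/3)))*10) = -12 + 3*((0 - 5*(2 - 1/6))*10) = -12 + 3*((0 - 5*11/6)*10) = -12 + 3*((0 - 55/6)*10) = -12 + 3*(-55/6*10) = -12 + 3*(-275/3) = -12 - 275 = -287)
((-5 - 1*(-152)) + (C + 10)**2)**2 = ((-5 - 1*(-152)) + (-287 + 10)**2)**2 = ((-5 + 152) + (-277)**2)**2 = (147 + 76729)**2 = 76876**2 = 5909919376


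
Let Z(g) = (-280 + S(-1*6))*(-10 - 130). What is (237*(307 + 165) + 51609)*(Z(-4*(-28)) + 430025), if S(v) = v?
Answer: 76842935745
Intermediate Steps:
Z(g) = 40040 (Z(g) = (-280 - 1*6)*(-10 - 130) = (-280 - 6)*(-140) = -286*(-140) = 40040)
(237*(307 + 165) + 51609)*(Z(-4*(-28)) + 430025) = (237*(307 + 165) + 51609)*(40040 + 430025) = (237*472 + 51609)*470065 = (111864 + 51609)*470065 = 163473*470065 = 76842935745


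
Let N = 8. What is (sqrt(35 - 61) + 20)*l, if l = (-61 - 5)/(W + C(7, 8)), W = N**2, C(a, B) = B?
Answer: -55/3 - 11*I*sqrt(26)/12 ≈ -18.333 - 4.6741*I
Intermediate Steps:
W = 64 (W = 8**2 = 64)
l = -11/12 (l = (-61 - 5)/(64 + 8) = -66/72 = -66*1/72 = -11/12 ≈ -0.91667)
(sqrt(35 - 61) + 20)*l = (sqrt(35 - 61) + 20)*(-11/12) = (sqrt(-26) + 20)*(-11/12) = (I*sqrt(26) + 20)*(-11/12) = (20 + I*sqrt(26))*(-11/12) = -55/3 - 11*I*sqrt(26)/12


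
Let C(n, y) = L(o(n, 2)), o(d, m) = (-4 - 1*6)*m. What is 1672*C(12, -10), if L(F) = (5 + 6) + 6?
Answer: 28424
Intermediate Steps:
o(d, m) = -10*m (o(d, m) = (-4 - 6)*m = -10*m)
L(F) = 17 (L(F) = 11 + 6 = 17)
C(n, y) = 17
1672*C(12, -10) = 1672*17 = 28424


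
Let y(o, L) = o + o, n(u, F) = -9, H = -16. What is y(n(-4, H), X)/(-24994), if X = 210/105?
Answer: 9/12497 ≈ 0.00072017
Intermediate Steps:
X = 2 (X = 210*(1/105) = 2)
y(o, L) = 2*o
y(n(-4, H), X)/(-24994) = (2*(-9))/(-24994) = -18*(-1/24994) = 9/12497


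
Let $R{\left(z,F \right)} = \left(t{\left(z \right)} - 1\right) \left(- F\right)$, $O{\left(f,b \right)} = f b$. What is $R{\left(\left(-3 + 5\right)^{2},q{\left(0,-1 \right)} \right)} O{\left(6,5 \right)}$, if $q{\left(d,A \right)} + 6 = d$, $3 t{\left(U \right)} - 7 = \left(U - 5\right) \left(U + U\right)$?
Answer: $-240$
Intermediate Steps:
$t{\left(U \right)} = \frac{7}{3} + \frac{2 U \left(-5 + U\right)}{3}$ ($t{\left(U \right)} = \frac{7}{3} + \frac{\left(U - 5\right) \left(U + U\right)}{3} = \frac{7}{3} + \frac{\left(-5 + U\right) 2 U}{3} = \frac{7}{3} + \frac{2 U \left(-5 + U\right)}{3}$)
$O{\left(f,b \right)} = b f$
$q{\left(d,A \right)} = -6 + d$
$R{\left(z,F \right)} = - F \left(\frac{4}{3} - \frac{10 z}{3} + \frac{2 z^{2}}{3}\right)$ ($R{\left(z,F \right)} = \left(\left(\frac{7}{3} - \frac{10 z}{3} + \frac{2 z^{2}}{3}\right) - 1\right) \left(- F\right) = \left(\frac{4}{3} - \frac{10 z}{3} + \frac{2 z^{2}}{3}\right) \left(- F\right) = - F \left(\frac{4}{3} - \frac{10 z}{3} + \frac{2 z^{2}}{3}\right)$)
$R{\left(\left(-3 + 5\right)^{2},q{\left(0,-1 \right)} \right)} O{\left(6,5 \right)} = \frac{2 \left(-6 + 0\right) \left(-2 - \left(\left(-3 + 5\right)^{2}\right)^{2} + 5 \left(-3 + 5\right)^{2}\right)}{3} \cdot 5 \cdot 6 = \frac{2}{3} \left(-6\right) \left(-2 - \left(2^{2}\right)^{2} + 5 \cdot 2^{2}\right) 30 = \frac{2}{3} \left(-6\right) \left(-2 - 4^{2} + 5 \cdot 4\right) 30 = \frac{2}{3} \left(-6\right) \left(-2 - 16 + 20\right) 30 = \frac{2}{3} \left(-6\right) 2 \cdot 30 = \left(-8\right) 30 = -240$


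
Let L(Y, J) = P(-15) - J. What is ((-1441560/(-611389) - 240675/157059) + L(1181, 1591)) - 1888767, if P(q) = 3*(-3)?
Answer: -60506931851554184/32008048317 ≈ -1.8904e+6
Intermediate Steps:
P(q) = -9
L(Y, J) = -9 - J
((-1441560/(-611389) - 240675/157059) + L(1181, 1591)) - 1888767 = ((-1441560/(-611389) - 240675/157059) + (-9 - 1*1591)) - 1888767 = ((-1441560*(-1/611389) - 240675*1/157059) + (-9 - 1591)) - 1888767 = ((1441560/611389 - 80225/52353) - 1600) - 1888767 = (26421308155/32008048317 - 1600) - 1888767 = -51186455999045/32008048317 - 1888767 = -60506931851554184/32008048317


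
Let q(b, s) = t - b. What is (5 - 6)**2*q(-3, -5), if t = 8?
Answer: 11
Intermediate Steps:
q(b, s) = 8 - b
(5 - 6)**2*q(-3, -5) = (5 - 6)**2*(8 - 1*(-3)) = (-1)**2*(8 + 3) = 1*11 = 11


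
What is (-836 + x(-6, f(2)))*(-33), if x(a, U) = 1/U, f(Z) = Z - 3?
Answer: 27621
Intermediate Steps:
f(Z) = -3 + Z
(-836 + x(-6, f(2)))*(-33) = (-836 + 1/(-3 + 2))*(-33) = (-836 + 1/(-1))*(-33) = (-836 - 1)*(-33) = -837*(-33) = 27621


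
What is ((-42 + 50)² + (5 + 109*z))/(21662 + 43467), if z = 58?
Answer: 6391/65129 ≈ 0.098128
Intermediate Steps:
((-42 + 50)² + (5 + 109*z))/(21662 + 43467) = ((-42 + 50)² + (5 + 109*58))/(21662 + 43467) = (8² + (5 + 6322))/65129 = (64 + 6327)*(1/65129) = 6391*(1/65129) = 6391/65129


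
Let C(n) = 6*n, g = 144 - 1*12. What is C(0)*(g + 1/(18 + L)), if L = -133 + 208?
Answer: 0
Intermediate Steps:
g = 132 (g = 144 - 12 = 132)
L = 75
C(0)*(g + 1/(18 + L)) = (6*0)*(132 + 1/(18 + 75)) = 0*(132 + 1/93) = 0*(12277/93) = 0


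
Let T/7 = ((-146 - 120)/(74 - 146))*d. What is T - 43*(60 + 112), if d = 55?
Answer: -215051/36 ≈ -5973.6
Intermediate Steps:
T = 51205/36 (T = 7*(((-146 - 120)/(74 - 146))*55) = 7*(-266/(-72)*55) = 7*(-266*(-1/72)*55) = 7*((133/36)*55) = 7*(7315/36) = 51205/36 ≈ 1422.4)
T - 43*(60 + 112) = 51205/36 - 43*(60 + 112) = 51205/36 - 43*172 = 51205/36 - 7396 = -215051/36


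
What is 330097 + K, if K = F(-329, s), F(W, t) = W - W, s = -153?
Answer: 330097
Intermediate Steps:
F(W, t) = 0
K = 0
330097 + K = 330097 + 0 = 330097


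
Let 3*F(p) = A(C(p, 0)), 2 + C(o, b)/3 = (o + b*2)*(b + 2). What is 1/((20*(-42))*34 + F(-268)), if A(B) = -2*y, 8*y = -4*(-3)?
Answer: -1/28561 ≈ -3.5013e-5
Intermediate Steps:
y = 3/2 (y = (-4*(-3))/8 = (⅛)*12 = 3/2 ≈ 1.5000)
C(o, b) = -6 + 3*(2 + b)*(o + 2*b) (C(o, b) = -6 + 3*((o + b*2)*(b + 2)) = -6 + 3*((o + 2*b)*(2 + b)) = -6 + 3*((2 + b)*(o + 2*b)) = -6 + 3*(2 + b)*(o + 2*b))
A(B) = -3 (A(B) = -2*3/2 = -3)
F(p) = -1 (F(p) = (⅓)*(-3) = -1)
1/((20*(-42))*34 + F(-268)) = 1/((20*(-42))*34 - 1) = 1/(-840*34 - 1) = 1/(-28560 - 1) = 1/(-28561) = -1/28561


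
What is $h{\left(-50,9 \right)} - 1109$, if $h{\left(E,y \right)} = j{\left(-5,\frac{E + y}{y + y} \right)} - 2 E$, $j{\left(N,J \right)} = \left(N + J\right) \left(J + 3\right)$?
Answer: $- \frac{328619}{324} \approx -1014.3$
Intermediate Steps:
$j{\left(N,J \right)} = \left(3 + J\right) \left(J + N\right)$ ($j{\left(N,J \right)} = \left(J + N\right) \left(3 + J\right) = \left(3 + J\right) \left(J + N\right)$)
$h{\left(E,y \right)} = -15 - 2 E - \frac{E + y}{y} + \frac{\left(E + y\right)^{2}}{4 y^{2}}$ ($h{\left(E,y \right)} = \left(\left(\frac{E + y}{y + y}\right)^{2} + 3 \frac{E + y}{y + y} + 3 \left(-5\right) + \frac{E + y}{y + y} \left(-5\right)\right) - 2 E = \left(\left(\frac{E + y}{2 y}\right)^{2} + 3 \frac{E + y}{2 y} - 15 + \frac{E + y}{2 y} \left(-5\right)\right) - 2 E = \left(\frac{\left(E + y\right)^{2}}{4 y^{2}} + \frac{3 \left(E + y\right)}{2 y} - 15 - \frac{5 \left(E + y\right)}{2 y}\right) - 2 E = \left(-15 - \frac{E + y}{y} + \frac{\left(E + y\right)^{2}}{4 y^{2}}\right) - 2 E = -15 - 2 E - \frac{E + y}{y} + \frac{\left(E + y\right)^{2}}{4 y^{2}}$)
$h{\left(-50,9 \right)} - 1109 = \left(- \frac{63}{4} - -100 - - \frac{25}{9} + \frac{\left(-50\right)^{2}}{4 \cdot 81}\right) - 1109 = \left(- \frac{63}{4} + 100 - \left(-25\right) \frac{1}{9} + \frac{1}{4} \cdot 2500 \cdot \frac{1}{81}\right) - 1109 = \left(- \frac{63}{4} + 100 + \frac{25}{9} + \frac{625}{81}\right) - 1109 = \frac{30697}{324} - 1109 = - \frac{328619}{324}$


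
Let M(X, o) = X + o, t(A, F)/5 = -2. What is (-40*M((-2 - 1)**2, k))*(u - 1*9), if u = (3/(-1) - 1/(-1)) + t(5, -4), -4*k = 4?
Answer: 6720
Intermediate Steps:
t(A, F) = -10 (t(A, F) = 5*(-2) = -10)
k = -1 (k = -1/4*4 = -1)
u = -12 (u = (3/(-1) - 1/(-1)) - 10 = (3*(-1) - 1*(-1)) - 10 = (-3 + 1) - 10 = -2 - 10 = -12)
(-40*M((-2 - 1)**2, k))*(u - 1*9) = (-40*((-2 - 1)**2 - 1))*(-12 - 1*9) = (-40*((-3)**2 - 1))*(-12 - 9) = -40*(9 - 1)*(-21) = -40*8*(-21) = -320*(-21) = 6720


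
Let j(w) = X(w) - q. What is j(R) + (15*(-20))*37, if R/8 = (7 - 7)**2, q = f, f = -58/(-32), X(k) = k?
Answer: -177629/16 ≈ -11102.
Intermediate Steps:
f = 29/16 (f = -58*(-1/32) = 29/16 ≈ 1.8125)
q = 29/16 ≈ 1.8125
R = 0 (R = 8*(7 - 7)**2 = 8*0**2 = 8*0 = 0)
j(w) = -29/16 + w (j(w) = w - 1*29/16 = w - 29/16 = -29/16 + w)
j(R) + (15*(-20))*37 = (-29/16 + 0) + (15*(-20))*37 = -29/16 - 300*37 = -29/16 - 11100 = -177629/16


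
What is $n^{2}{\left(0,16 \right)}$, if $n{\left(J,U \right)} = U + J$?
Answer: $256$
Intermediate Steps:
$n{\left(J,U \right)} = J + U$
$n^{2}{\left(0,16 \right)} = \left(0 + 16\right)^{2} = 16^{2} = 256$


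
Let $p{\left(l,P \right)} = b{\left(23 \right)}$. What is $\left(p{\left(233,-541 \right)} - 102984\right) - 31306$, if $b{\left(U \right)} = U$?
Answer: $-134267$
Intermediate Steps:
$p{\left(l,P \right)} = 23$
$\left(p{\left(233,-541 \right)} - 102984\right) - 31306 = \left(23 - 102984\right) - 31306 = -102961 - 31306 = -134267$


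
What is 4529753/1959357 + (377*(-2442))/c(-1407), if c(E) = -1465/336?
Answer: 606100461993713/2870458005 ≈ 2.1115e+5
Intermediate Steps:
c(E) = -1465/336 (c(E) = -1465*1/336 = -1465/336)
4529753/1959357 + (377*(-2442))/c(-1407) = 4529753/1959357 + (377*(-2442))/(-1465/336) = 4529753*(1/1959357) - 920634*(-336/1465) = 4529753/1959357 + 309333024/1465 = 606100461993713/2870458005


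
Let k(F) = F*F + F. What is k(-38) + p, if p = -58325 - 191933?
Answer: -248852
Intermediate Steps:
k(F) = F + F² (k(F) = F² + F = F + F²)
p = -250258
k(-38) + p = -38*(1 - 38) - 250258 = -38*(-37) - 250258 = 1406 - 250258 = -248852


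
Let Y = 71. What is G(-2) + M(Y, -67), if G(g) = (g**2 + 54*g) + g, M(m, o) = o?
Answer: -173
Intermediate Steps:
G(g) = g**2 + 55*g
G(-2) + M(Y, -67) = -2*(55 - 2) - 67 = -2*53 - 67 = -106 - 67 = -173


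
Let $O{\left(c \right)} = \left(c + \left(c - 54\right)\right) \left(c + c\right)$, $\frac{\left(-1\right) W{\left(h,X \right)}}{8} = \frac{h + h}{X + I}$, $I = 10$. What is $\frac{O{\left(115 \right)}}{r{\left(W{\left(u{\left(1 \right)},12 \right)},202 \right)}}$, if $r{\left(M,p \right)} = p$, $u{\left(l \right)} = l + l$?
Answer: $\frac{20240}{101} \approx 200.4$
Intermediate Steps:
$u{\left(l \right)} = 2 l$
$W{\left(h,X \right)} = - \frac{16 h}{10 + X}$ ($W{\left(h,X \right)} = - 8 \frac{h + h}{X + 10} = - 8 \frac{2 h}{10 + X} = - \frac{16 h}{10 + X}$)
$O{\left(c \right)} = 2 c \left(-54 + 2 c\right)$ ($O{\left(c \right)} = \left(c + \left(c - 54\right)\right) 2 c = \left(c + \left(-54 + c\right)\right) 2 c = \left(-54 + 2 c\right) 2 c = 2 c \left(-54 + 2 c\right)$)
$\frac{O{\left(115 \right)}}{r{\left(W{\left(u{\left(1 \right)},12 \right)},202 \right)}} = \frac{4 \cdot 115 \left(-27 + 115\right)}{202} = 4 \cdot 115 \cdot 88 \cdot \frac{1}{202} = 40480 \cdot \frac{1}{202} = \frac{20240}{101}$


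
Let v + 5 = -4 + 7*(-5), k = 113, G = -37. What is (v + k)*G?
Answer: -2553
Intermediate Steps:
v = -44 (v = -5 + (-4 + 7*(-5)) = -5 + (-4 - 35) = -5 - 39 = -44)
(v + k)*G = (-44 + 113)*(-37) = 69*(-37) = -2553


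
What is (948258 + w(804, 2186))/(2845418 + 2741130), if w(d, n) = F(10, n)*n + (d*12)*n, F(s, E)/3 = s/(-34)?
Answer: 93656643/23742829 ≈ 3.9446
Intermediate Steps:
F(s, E) = -3*s/34 (F(s, E) = 3*(s/(-34)) = 3*(s*(-1/34)) = 3*(-s/34) = -3*s/34)
w(d, n) = -15*n/17 + 12*d*n (w(d, n) = (-3/34*10)*n + (d*12)*n = -15*n/17 + (12*d)*n = -15*n/17 + 12*d*n)
(948258 + w(804, 2186))/(2845418 + 2741130) = (948258 + (3/17)*2186*(-5 + 68*804))/(2845418 + 2741130) = (948258 + (3/17)*2186*(-5 + 54672))/5586548 = (948258 + (3/17)*2186*54667)*(1/5586548) = (948258 + 358506186/17)*(1/5586548) = (374626572/17)*(1/5586548) = 93656643/23742829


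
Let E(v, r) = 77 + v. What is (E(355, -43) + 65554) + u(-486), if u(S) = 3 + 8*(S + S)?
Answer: 58213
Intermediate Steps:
u(S) = 3 + 16*S (u(S) = 3 + 8*(2*S) = 3 + 16*S)
(E(355, -43) + 65554) + u(-486) = ((77 + 355) + 65554) + (3 + 16*(-486)) = (432 + 65554) + (3 - 7776) = 65986 - 7773 = 58213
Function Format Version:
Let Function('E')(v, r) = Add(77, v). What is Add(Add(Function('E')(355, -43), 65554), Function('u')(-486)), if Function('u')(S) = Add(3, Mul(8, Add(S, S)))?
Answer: 58213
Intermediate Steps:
Function('u')(S) = Add(3, Mul(16, S)) (Function('u')(S) = Add(3, Mul(8, Mul(2, S))) = Add(3, Mul(16, S)))
Add(Add(Function('E')(355, -43), 65554), Function('u')(-486)) = Add(Add(Add(77, 355), 65554), Add(3, Mul(16, -486))) = Add(Add(432, 65554), Add(3, -7776)) = Add(65986, -7773) = 58213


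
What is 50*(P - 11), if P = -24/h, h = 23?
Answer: -13850/23 ≈ -602.17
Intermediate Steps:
P = -24/23 ≈ -1.0435
50*(P - 11) = 50*(-24/23 - 11) = 50*(-277/23) = -13850/23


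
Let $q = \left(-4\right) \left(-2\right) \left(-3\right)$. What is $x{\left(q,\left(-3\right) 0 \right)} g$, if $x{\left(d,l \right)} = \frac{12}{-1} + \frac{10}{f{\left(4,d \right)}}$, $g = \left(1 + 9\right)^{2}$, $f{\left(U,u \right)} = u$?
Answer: $- \frac{3725}{3} \approx -1241.7$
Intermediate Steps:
$q = -24$ ($q = 8 \left(-3\right) = -24$)
$g = 100$ ($g = 10^{2} = 100$)
$x{\left(d,l \right)} = -12 + \frac{10}{d}$ ($x{\left(d,l \right)} = \frac{12}{-1} + \frac{10}{d} = 12 \left(-1\right) + \frac{10}{d} = -12 + \frac{10}{d}$)
$x{\left(q,\left(-3\right) 0 \right)} g = \left(-12 + \frac{10}{-24}\right) 100 = \left(-12 + 10 \left(- \frac{1}{24}\right)\right) 100 = \left(-12 - \frac{5}{12}\right) 100 = \left(- \frac{149}{12}\right) 100 = - \frac{3725}{3}$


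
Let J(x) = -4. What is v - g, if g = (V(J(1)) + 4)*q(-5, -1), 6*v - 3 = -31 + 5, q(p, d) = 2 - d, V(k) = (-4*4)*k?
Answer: -1247/6 ≈ -207.83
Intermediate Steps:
V(k) = -16*k
v = -23/6 (v = 1/2 + (-31 + 5)/6 = 1/2 + (1/6)*(-26) = 1/2 - 13/3 = -23/6 ≈ -3.8333)
g = 204 (g = (-16*(-4) + 4)*(2 - 1*(-1)) = (64 + 4)*(2 + 1) = 68*3 = 204)
v - g = -23/6 - 1*204 = -23/6 - 204 = -1247/6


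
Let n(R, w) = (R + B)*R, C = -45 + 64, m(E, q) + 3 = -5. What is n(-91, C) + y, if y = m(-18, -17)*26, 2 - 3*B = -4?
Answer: 7891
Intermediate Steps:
B = 2 (B = ⅔ - ⅓*(-4) = ⅔ + 4/3 = 2)
m(E, q) = -8 (m(E, q) = -3 - 5 = -8)
C = 19
n(R, w) = R*(2 + R) (n(R, w) = (R + 2)*R = (2 + R)*R = R*(2 + R))
y = -208 (y = -8*26 = -208)
n(-91, C) + y = -91*(2 - 91) - 208 = -91*(-89) - 208 = 8099 - 208 = 7891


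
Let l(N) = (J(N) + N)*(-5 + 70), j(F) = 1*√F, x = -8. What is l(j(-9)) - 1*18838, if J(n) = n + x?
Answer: -19358 + 390*I ≈ -19358.0 + 390.0*I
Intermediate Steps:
j(F) = √F
J(n) = -8 + n (J(n) = n - 8 = -8 + n)
l(N) = -520 + 130*N (l(N) = ((-8 + N) + N)*(-5 + 70) = (-8 + 2*N)*65 = -520 + 130*N)
l(j(-9)) - 1*18838 = (-520 + 130*√(-9)) - 1*18838 = (-520 + 130*(3*I)) - 18838 = (-520 + 390*I) - 18838 = -19358 + 390*I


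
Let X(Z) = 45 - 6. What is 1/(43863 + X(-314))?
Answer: 1/43902 ≈ 2.2778e-5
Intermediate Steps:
X(Z) = 39
1/(43863 + X(-314)) = 1/(43863 + 39) = 1/43902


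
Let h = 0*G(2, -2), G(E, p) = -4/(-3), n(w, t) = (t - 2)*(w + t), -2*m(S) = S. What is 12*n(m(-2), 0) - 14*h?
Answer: -24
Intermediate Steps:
m(S) = -S/2
n(w, t) = (-2 + t)*(t + w)
G(E, p) = 4/3 (G(E, p) = -4*(-⅓) = 4/3)
h = 0 (h = 0*(4/3) = 0)
12*n(m(-2), 0) - 14*h = 12*(0² - 2*0 - (-1)*(-2) + 0*(-½*(-2))) - 14*0 = 12*(0 + 0 - 2*1 + 0*1) + 0 = 12*(0 + 0 - 2 + 0) + 0 = 12*(-2) + 0 = -24 + 0 = -24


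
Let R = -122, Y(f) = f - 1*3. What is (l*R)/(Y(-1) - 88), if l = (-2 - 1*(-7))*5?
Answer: 1525/46 ≈ 33.152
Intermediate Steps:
Y(f) = -3 + f (Y(f) = f - 3 = -3 + f)
l = 25 (l = (-2 + 7)*5 = 5*5 = 25)
(l*R)/(Y(-1) - 88) = (25*(-122))/((-3 - 1) - 88) = -3050/(-4 - 88) = -3050/(-92) = -3050*(-1/92) = 1525/46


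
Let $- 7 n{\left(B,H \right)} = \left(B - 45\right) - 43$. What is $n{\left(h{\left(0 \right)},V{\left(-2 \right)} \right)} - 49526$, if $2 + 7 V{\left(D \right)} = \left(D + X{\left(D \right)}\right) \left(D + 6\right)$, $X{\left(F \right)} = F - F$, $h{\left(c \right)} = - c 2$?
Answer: $- \frac{346594}{7} \approx -49513.0$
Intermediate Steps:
$h{\left(c \right)} = - 2 c$
$X{\left(F \right)} = 0$
$V{\left(D \right)} = - \frac{2}{7} + \frac{D \left(6 + D\right)}{7}$ ($V{\left(D \right)} = - \frac{2}{7} + \frac{\left(D + 0\right) \left(D + 6\right)}{7} = - \frac{2}{7} + \frac{D \left(6 + D\right)}{7}$)
$n{\left(B,H \right)} = \frac{88}{7} - \frac{B}{7}$ ($n{\left(B,H \right)} = - \frac{\left(B - 45\right) - 43}{7} = - \frac{\left(-45 + B\right) - 43}{7} = - \frac{-88 + B}{7} = \frac{88}{7} - \frac{B}{7}$)
$n{\left(h{\left(0 \right)},V{\left(-2 \right)} \right)} - 49526 = \left(\frac{88}{7} - \frac{\left(-2\right) 0}{7}\right) - 49526 = \left(\frac{88}{7} - 0\right) - 49526 = \left(\frac{88}{7} + 0\right) - 49526 = \frac{88}{7} - 49526 = - \frac{346594}{7}$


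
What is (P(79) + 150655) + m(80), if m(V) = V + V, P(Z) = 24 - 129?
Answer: 150710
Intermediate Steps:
P(Z) = -105
m(V) = 2*V
(P(79) + 150655) + m(80) = (-105 + 150655) + 2*80 = 150550 + 160 = 150710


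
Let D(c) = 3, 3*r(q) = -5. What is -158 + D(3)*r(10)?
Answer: -163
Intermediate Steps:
r(q) = -5/3 (r(q) = (1/3)*(-5) = -5/3)
-158 + D(3)*r(10) = -158 + 3*(-5/3) = -158 - 5 = -163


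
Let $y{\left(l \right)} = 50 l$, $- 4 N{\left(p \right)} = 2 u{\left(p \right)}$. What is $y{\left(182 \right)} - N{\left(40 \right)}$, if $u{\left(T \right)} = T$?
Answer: $9120$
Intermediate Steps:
$N{\left(p \right)} = - \frac{p}{2}$ ($N{\left(p \right)} = - \frac{2 p}{4} = - \frac{p}{2}$)
$y{\left(182 \right)} - N{\left(40 \right)} = 50 \cdot 182 - \left(- \frac{1}{2}\right) 40 = 9100 - -20 = 9100 + 20 = 9120$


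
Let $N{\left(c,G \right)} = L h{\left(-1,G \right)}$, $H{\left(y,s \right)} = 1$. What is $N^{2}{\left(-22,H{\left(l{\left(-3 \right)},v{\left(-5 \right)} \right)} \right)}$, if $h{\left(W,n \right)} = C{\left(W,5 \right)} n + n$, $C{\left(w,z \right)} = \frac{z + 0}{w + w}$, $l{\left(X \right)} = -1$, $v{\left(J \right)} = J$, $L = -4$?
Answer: $36$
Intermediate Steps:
$C{\left(w,z \right)} = \frac{z}{2 w}$
$h{\left(W,n \right)} = n + \frac{5 n}{2 W}$ ($h{\left(W,n \right)} = \frac{1}{2} \cdot 5 \frac{1}{W} n + n = \frac{5}{2 W} n + n = \frac{5 n}{2 W} + n = n + \frac{5 n}{2 W}$)
$N{\left(c,G \right)} = 6 G$ ($N{\left(c,G \right)} = - 4 \left(G + \frac{5 G}{2 \left(-1\right)}\right) = - 4 \left(G + \frac{5}{2} G \left(-1\right)\right) = - 4 \left(G - \frac{5 G}{2}\right) = - 4 \left(- \frac{3 G}{2}\right) = 6 G$)
$N^{2}{\left(-22,H{\left(l{\left(-3 \right)},v{\left(-5 \right)} \right)} \right)} = \left(6 \cdot 1\right)^{2} = 6^{2} = 36$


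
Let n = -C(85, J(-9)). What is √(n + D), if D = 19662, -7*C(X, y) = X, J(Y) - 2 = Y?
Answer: √964033/7 ≈ 140.26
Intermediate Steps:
J(Y) = 2 + Y
C(X, y) = -X/7
n = 85/7 (n = -(-1)*85/7 = -1*(-85/7) = 85/7 ≈ 12.143)
√(n + D) = √(85/7 + 19662) = √(137719/7) = √964033/7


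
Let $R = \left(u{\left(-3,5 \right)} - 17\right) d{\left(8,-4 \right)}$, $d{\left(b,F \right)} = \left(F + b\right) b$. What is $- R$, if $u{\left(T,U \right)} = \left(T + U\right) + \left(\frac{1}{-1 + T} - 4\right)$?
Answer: $616$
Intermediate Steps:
$d{\left(b,F \right)} = b \left(F + b\right)$
$u{\left(T,U \right)} = -4 + T + U + \frac{1}{-1 + T}$ ($u{\left(T,U \right)} = \left(T + U\right) - \left(4 - \frac{1}{-1 + T}\right) = -4 + T + U + \frac{1}{-1 + T}$)
$R = -616$ ($R = \left(\frac{5 + \left(-3\right)^{2} - 5 - -15 - 15}{-1 - 3} - 17\right) 8 \left(-4 + 8\right) = \left(\frac{5 + 9 - 5 + 15 - 15}{-4} - 17\right) 8 \cdot 4 = \left(\left(- \frac{1}{4}\right) 9 - 17\right) 32 = \left(- \frac{9}{4} - 17\right) 32 = \left(- \frac{77}{4}\right) 32 = -616$)
$- R = \left(-1\right) \left(-616\right) = 616$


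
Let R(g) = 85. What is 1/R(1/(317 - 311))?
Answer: 1/85 ≈ 0.011765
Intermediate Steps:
1/R(1/(317 - 311)) = 1/85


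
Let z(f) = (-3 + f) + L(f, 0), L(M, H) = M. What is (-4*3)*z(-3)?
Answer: 108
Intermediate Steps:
z(f) = -3 + 2*f (z(f) = (-3 + f) + f = -3 + 2*f)
(-4*3)*z(-3) = (-4*3)*(-3 + 2*(-3)) = -12*(-3 - 6) = -12*(-9) = 108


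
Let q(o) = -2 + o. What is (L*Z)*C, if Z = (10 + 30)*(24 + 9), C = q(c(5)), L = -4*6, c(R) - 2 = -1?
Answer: 31680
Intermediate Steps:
c(R) = 1 (c(R) = 2 - 1 = 1)
L = -24
C = -1 (C = -2 + 1 = -1)
Z = 1320 (Z = 40*33 = 1320)
(L*Z)*C = -24*1320*(-1) = -31680*(-1) = 31680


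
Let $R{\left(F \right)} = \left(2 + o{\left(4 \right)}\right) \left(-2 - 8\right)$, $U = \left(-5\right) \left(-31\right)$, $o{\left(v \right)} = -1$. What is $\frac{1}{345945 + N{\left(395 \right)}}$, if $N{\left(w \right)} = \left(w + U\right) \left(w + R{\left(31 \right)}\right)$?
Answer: $\frac{1}{557695} \approx 1.7931 \cdot 10^{-6}$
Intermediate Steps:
$U = 155$
$R{\left(F \right)} = -10$ ($R{\left(F \right)} = \left(2 - 1\right) \left(-2 - 8\right) = 1 \left(-10\right) = -10$)
$N{\left(w \right)} = \left(-10 + w\right) \left(155 + w\right)$ ($N{\left(w \right)} = \left(w + 155\right) \left(w - 10\right) = \left(155 + w\right) \left(-10 + w\right) = \left(-10 + w\right) \left(155 + w\right)$)
$\frac{1}{345945 + N{\left(395 \right)}} = \frac{1}{345945 + \left(-1550 + 395^{2} + 145 \cdot 395\right)} = \frac{1}{345945 + \left(-1550 + 156025 + 57275\right)} = \frac{1}{345945 + 211750} = \frac{1}{557695}$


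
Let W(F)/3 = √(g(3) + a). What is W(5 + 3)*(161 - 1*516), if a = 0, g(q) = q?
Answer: -1065*√3 ≈ -1844.6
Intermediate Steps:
W(F) = 3*√3 (W(F) = 3*√(3 + 0) = 3*√3)
W(5 + 3)*(161 - 1*516) = (3*√3)*(161 - 1*516) = (3*√3)*(161 - 516) = (3*√3)*(-355) = -1065*√3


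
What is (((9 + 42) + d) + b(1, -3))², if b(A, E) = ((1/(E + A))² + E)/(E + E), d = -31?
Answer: 241081/576 ≈ 418.54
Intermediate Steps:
b(A, E) = (E + (A + E)⁻²)/(2*E) (b(A, E) = ((1/(A + E))² + E)/((2*E)) = ((A + E)⁻² + E)*(1/(2*E)) = (E + (A + E)⁻²)*(1/(2*E)) = (E + (A + E)⁻²)/(2*E))
(((9 + 42) + d) + b(1, -3))² = (((9 + 42) - 31) + (½ + (½)/(-3*(1 - 3)²)))² = ((51 - 31) + (½ + (½)*(-⅓)/(-2)²))² = (20 + (½ + (½)*(-⅓)*(¼)))² = (20 + (½ - 1/24))² = (20 + 11/24)² = (491/24)² = 241081/576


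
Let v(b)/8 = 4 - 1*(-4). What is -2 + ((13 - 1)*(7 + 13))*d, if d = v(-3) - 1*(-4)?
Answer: 16318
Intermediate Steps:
v(b) = 64 (v(b) = 8*(4 - 1*(-4)) = 8*(4 + 4) = 8*8 = 64)
d = 68 (d = 64 - 1*(-4) = 64 + 4 = 68)
-2 + ((13 - 1)*(7 + 13))*d = -2 + ((13 - 1)*(7 + 13))*68 = -2 + (12*20)*68 = -2 + 240*68 = -2 + 16320 = 16318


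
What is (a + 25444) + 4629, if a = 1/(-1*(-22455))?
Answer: 675289216/22455 ≈ 30073.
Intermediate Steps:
a = 1/22455 ≈ 4.4534e-5
(a + 25444) + 4629 = (1/22455 + 25444) + 4629 = 571345021/22455 + 4629 = 675289216/22455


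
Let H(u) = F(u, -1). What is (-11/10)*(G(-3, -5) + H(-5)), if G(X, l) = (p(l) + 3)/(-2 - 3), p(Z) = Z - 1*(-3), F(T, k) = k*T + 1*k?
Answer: -209/50 ≈ -4.1800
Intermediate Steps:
F(T, k) = k + T*k (F(T, k) = T*k + k = k + T*k)
H(u) = -1 - u (H(u) = -(1 + u) = -1 - u)
p(Z) = 3 + Z (p(Z) = Z + 3 = 3 + Z)
G(X, l) = -6/5 - l/5 (G(X, l) = ((3 + l) + 3)/(-2 - 3) = (6 + l)/(-5) = (6 + l)*(-1/5) = -6/5 - l/5)
(-11/10)*(G(-3, -5) + H(-5)) = (-11/10)*((-6/5 - 1/5*(-5)) + (-1 - 1*(-5))) = (-11*1/10)*((-6/5 + 1) + (-1 + 5)) = -11*(-1/5 + 4)/10 = -11/10*19/5 = -209/50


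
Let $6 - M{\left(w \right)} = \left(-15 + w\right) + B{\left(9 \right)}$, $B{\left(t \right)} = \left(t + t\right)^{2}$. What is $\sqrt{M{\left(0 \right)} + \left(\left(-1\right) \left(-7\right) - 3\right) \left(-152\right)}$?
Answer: $i \sqrt{911} \approx 30.183 i$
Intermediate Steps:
$B{\left(t \right)} = 4 t^{2}$ ($B{\left(t \right)} = \left(2 t\right)^{2} = 4 t^{2}$)
$M{\left(w \right)} = -303 - w$ ($M{\left(w \right)} = 6 - \left(\left(-15 + w\right) + 4 \cdot 9^{2}\right) = 6 - \left(\left(-15 + w\right) + 4 \cdot 81\right) = 6 - \left(\left(-15 + w\right) + 324\right) = 6 - \left(309 + w\right) = -303 - w$)
$\sqrt{M{\left(0 \right)} + \left(\left(-1\right) \left(-7\right) - 3\right) \left(-152\right)} = \sqrt{\left(-303 - 0\right) + \left(\left(-1\right) \left(-7\right) - 3\right) \left(-152\right)} = \sqrt{\left(-303 + 0\right) + \left(7 - 3\right) \left(-152\right)} = \sqrt{-303 + 4 \left(-152\right)} = \sqrt{-303 - 608} = \sqrt{-911} = i \sqrt{911}$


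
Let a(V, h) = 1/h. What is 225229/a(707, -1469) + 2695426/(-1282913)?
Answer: -424466395236539/1282913 ≈ -3.3086e+8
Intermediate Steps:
225229/a(707, -1469) + 2695426/(-1282913) = 225229/(1/(-1469)) + 2695426/(-1282913) = 225229/(-1/1469) + 2695426*(-1/1282913) = 225229*(-1469) - 2695426/1282913 = -330861401 - 2695426/1282913 = -424466395236539/1282913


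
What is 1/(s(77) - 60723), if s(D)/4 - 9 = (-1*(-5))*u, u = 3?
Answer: -1/60627 ≈ -1.6494e-5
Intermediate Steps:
s(D) = 96 (s(D) = 36 + 4*(-1*(-5)*3) = 36 + 4*(5*3) = 36 + 4*15 = 36 + 60 = 96)
1/(s(77) - 60723) = 1/(96 - 60723) = 1/(-60627) = -1/60627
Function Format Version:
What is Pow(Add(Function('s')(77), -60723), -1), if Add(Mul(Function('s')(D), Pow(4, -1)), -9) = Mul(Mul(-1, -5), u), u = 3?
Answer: Rational(-1, 60627) ≈ -1.6494e-5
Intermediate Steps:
Function('s')(D) = 96 (Function('s')(D) = Add(36, Mul(4, Mul(Mul(-1, -5), 3))) = Add(36, Mul(4, Mul(5, 3))) = Add(36, Mul(4, 15)) = Add(36, 60) = 96)
Pow(Add(Function('s')(77), -60723), -1) = Pow(Add(96, -60723), -1) = Pow(-60627, -1) = Rational(-1, 60627)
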